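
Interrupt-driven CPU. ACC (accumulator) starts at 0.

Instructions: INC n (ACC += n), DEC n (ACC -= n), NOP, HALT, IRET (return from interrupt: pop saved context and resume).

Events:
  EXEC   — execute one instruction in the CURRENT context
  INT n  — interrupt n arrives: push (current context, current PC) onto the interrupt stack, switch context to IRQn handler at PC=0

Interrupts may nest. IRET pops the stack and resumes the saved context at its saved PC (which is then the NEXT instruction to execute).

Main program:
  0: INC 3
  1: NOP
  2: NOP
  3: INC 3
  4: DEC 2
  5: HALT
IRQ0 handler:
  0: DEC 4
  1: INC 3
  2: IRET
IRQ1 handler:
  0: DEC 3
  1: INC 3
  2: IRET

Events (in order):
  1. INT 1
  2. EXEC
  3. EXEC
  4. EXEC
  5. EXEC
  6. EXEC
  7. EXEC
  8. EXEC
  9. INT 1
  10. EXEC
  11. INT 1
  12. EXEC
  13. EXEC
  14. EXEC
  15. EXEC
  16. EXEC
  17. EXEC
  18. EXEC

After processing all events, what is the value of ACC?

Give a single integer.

Event 1 (INT 1): INT 1 arrives: push (MAIN, PC=0), enter IRQ1 at PC=0 (depth now 1)
Event 2 (EXEC): [IRQ1] PC=0: DEC 3 -> ACC=-3
Event 3 (EXEC): [IRQ1] PC=1: INC 3 -> ACC=0
Event 4 (EXEC): [IRQ1] PC=2: IRET -> resume MAIN at PC=0 (depth now 0)
Event 5 (EXEC): [MAIN] PC=0: INC 3 -> ACC=3
Event 6 (EXEC): [MAIN] PC=1: NOP
Event 7 (EXEC): [MAIN] PC=2: NOP
Event 8 (EXEC): [MAIN] PC=3: INC 3 -> ACC=6
Event 9 (INT 1): INT 1 arrives: push (MAIN, PC=4), enter IRQ1 at PC=0 (depth now 1)
Event 10 (EXEC): [IRQ1] PC=0: DEC 3 -> ACC=3
Event 11 (INT 1): INT 1 arrives: push (IRQ1, PC=1), enter IRQ1 at PC=0 (depth now 2)
Event 12 (EXEC): [IRQ1] PC=0: DEC 3 -> ACC=0
Event 13 (EXEC): [IRQ1] PC=1: INC 3 -> ACC=3
Event 14 (EXEC): [IRQ1] PC=2: IRET -> resume IRQ1 at PC=1 (depth now 1)
Event 15 (EXEC): [IRQ1] PC=1: INC 3 -> ACC=6
Event 16 (EXEC): [IRQ1] PC=2: IRET -> resume MAIN at PC=4 (depth now 0)
Event 17 (EXEC): [MAIN] PC=4: DEC 2 -> ACC=4
Event 18 (EXEC): [MAIN] PC=5: HALT

Answer: 4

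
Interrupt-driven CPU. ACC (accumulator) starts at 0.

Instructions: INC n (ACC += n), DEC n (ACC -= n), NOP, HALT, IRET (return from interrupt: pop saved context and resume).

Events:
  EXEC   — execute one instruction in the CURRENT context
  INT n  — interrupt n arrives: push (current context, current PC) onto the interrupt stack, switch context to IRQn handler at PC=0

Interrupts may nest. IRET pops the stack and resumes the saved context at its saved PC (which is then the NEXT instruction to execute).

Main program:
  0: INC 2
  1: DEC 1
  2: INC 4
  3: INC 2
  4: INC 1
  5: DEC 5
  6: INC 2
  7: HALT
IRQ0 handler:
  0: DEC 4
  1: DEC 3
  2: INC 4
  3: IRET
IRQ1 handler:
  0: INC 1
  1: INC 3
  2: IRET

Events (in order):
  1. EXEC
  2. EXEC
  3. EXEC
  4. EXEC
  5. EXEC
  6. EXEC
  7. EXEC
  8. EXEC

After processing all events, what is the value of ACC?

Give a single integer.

Event 1 (EXEC): [MAIN] PC=0: INC 2 -> ACC=2
Event 2 (EXEC): [MAIN] PC=1: DEC 1 -> ACC=1
Event 3 (EXEC): [MAIN] PC=2: INC 4 -> ACC=5
Event 4 (EXEC): [MAIN] PC=3: INC 2 -> ACC=7
Event 5 (EXEC): [MAIN] PC=4: INC 1 -> ACC=8
Event 6 (EXEC): [MAIN] PC=5: DEC 5 -> ACC=3
Event 7 (EXEC): [MAIN] PC=6: INC 2 -> ACC=5
Event 8 (EXEC): [MAIN] PC=7: HALT

Answer: 5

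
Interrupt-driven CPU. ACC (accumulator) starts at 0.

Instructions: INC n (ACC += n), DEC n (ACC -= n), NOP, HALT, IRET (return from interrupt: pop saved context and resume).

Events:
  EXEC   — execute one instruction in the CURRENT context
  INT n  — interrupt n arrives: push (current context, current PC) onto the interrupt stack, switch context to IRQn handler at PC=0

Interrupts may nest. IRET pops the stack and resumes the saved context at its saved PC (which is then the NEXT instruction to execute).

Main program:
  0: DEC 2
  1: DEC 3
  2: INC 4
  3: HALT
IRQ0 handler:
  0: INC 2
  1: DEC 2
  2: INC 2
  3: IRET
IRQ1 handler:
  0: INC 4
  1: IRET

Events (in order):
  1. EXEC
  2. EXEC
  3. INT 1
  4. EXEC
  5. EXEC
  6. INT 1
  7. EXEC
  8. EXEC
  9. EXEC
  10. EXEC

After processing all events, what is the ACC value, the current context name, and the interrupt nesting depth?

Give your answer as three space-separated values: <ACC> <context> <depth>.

Answer: 7 MAIN 0

Derivation:
Event 1 (EXEC): [MAIN] PC=0: DEC 2 -> ACC=-2
Event 2 (EXEC): [MAIN] PC=1: DEC 3 -> ACC=-5
Event 3 (INT 1): INT 1 arrives: push (MAIN, PC=2), enter IRQ1 at PC=0 (depth now 1)
Event 4 (EXEC): [IRQ1] PC=0: INC 4 -> ACC=-1
Event 5 (EXEC): [IRQ1] PC=1: IRET -> resume MAIN at PC=2 (depth now 0)
Event 6 (INT 1): INT 1 arrives: push (MAIN, PC=2), enter IRQ1 at PC=0 (depth now 1)
Event 7 (EXEC): [IRQ1] PC=0: INC 4 -> ACC=3
Event 8 (EXEC): [IRQ1] PC=1: IRET -> resume MAIN at PC=2 (depth now 0)
Event 9 (EXEC): [MAIN] PC=2: INC 4 -> ACC=7
Event 10 (EXEC): [MAIN] PC=3: HALT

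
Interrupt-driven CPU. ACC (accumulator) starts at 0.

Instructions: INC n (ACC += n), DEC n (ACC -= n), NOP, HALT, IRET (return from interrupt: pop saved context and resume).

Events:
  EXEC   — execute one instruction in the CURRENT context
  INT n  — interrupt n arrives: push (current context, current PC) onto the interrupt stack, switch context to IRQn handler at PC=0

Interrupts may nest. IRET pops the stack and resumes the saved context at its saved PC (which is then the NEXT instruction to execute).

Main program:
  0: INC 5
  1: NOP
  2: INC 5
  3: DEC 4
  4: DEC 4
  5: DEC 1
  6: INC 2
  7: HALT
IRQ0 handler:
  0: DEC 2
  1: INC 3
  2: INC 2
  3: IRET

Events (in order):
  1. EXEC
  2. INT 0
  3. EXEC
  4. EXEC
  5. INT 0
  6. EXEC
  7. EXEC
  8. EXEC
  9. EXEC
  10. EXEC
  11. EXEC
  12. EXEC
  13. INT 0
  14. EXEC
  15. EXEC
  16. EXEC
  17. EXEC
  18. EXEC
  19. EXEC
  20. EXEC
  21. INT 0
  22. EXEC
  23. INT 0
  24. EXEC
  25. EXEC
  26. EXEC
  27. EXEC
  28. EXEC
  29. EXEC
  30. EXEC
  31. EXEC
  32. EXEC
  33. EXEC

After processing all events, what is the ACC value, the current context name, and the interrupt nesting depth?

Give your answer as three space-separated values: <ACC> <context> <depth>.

Event 1 (EXEC): [MAIN] PC=0: INC 5 -> ACC=5
Event 2 (INT 0): INT 0 arrives: push (MAIN, PC=1), enter IRQ0 at PC=0 (depth now 1)
Event 3 (EXEC): [IRQ0] PC=0: DEC 2 -> ACC=3
Event 4 (EXEC): [IRQ0] PC=1: INC 3 -> ACC=6
Event 5 (INT 0): INT 0 arrives: push (IRQ0, PC=2), enter IRQ0 at PC=0 (depth now 2)
Event 6 (EXEC): [IRQ0] PC=0: DEC 2 -> ACC=4
Event 7 (EXEC): [IRQ0] PC=1: INC 3 -> ACC=7
Event 8 (EXEC): [IRQ0] PC=2: INC 2 -> ACC=9
Event 9 (EXEC): [IRQ0] PC=3: IRET -> resume IRQ0 at PC=2 (depth now 1)
Event 10 (EXEC): [IRQ0] PC=2: INC 2 -> ACC=11
Event 11 (EXEC): [IRQ0] PC=3: IRET -> resume MAIN at PC=1 (depth now 0)
Event 12 (EXEC): [MAIN] PC=1: NOP
Event 13 (INT 0): INT 0 arrives: push (MAIN, PC=2), enter IRQ0 at PC=0 (depth now 1)
Event 14 (EXEC): [IRQ0] PC=0: DEC 2 -> ACC=9
Event 15 (EXEC): [IRQ0] PC=1: INC 3 -> ACC=12
Event 16 (EXEC): [IRQ0] PC=2: INC 2 -> ACC=14
Event 17 (EXEC): [IRQ0] PC=3: IRET -> resume MAIN at PC=2 (depth now 0)
Event 18 (EXEC): [MAIN] PC=2: INC 5 -> ACC=19
Event 19 (EXEC): [MAIN] PC=3: DEC 4 -> ACC=15
Event 20 (EXEC): [MAIN] PC=4: DEC 4 -> ACC=11
Event 21 (INT 0): INT 0 arrives: push (MAIN, PC=5), enter IRQ0 at PC=0 (depth now 1)
Event 22 (EXEC): [IRQ0] PC=0: DEC 2 -> ACC=9
Event 23 (INT 0): INT 0 arrives: push (IRQ0, PC=1), enter IRQ0 at PC=0 (depth now 2)
Event 24 (EXEC): [IRQ0] PC=0: DEC 2 -> ACC=7
Event 25 (EXEC): [IRQ0] PC=1: INC 3 -> ACC=10
Event 26 (EXEC): [IRQ0] PC=2: INC 2 -> ACC=12
Event 27 (EXEC): [IRQ0] PC=3: IRET -> resume IRQ0 at PC=1 (depth now 1)
Event 28 (EXEC): [IRQ0] PC=1: INC 3 -> ACC=15
Event 29 (EXEC): [IRQ0] PC=2: INC 2 -> ACC=17
Event 30 (EXEC): [IRQ0] PC=3: IRET -> resume MAIN at PC=5 (depth now 0)
Event 31 (EXEC): [MAIN] PC=5: DEC 1 -> ACC=16
Event 32 (EXEC): [MAIN] PC=6: INC 2 -> ACC=18
Event 33 (EXEC): [MAIN] PC=7: HALT

Answer: 18 MAIN 0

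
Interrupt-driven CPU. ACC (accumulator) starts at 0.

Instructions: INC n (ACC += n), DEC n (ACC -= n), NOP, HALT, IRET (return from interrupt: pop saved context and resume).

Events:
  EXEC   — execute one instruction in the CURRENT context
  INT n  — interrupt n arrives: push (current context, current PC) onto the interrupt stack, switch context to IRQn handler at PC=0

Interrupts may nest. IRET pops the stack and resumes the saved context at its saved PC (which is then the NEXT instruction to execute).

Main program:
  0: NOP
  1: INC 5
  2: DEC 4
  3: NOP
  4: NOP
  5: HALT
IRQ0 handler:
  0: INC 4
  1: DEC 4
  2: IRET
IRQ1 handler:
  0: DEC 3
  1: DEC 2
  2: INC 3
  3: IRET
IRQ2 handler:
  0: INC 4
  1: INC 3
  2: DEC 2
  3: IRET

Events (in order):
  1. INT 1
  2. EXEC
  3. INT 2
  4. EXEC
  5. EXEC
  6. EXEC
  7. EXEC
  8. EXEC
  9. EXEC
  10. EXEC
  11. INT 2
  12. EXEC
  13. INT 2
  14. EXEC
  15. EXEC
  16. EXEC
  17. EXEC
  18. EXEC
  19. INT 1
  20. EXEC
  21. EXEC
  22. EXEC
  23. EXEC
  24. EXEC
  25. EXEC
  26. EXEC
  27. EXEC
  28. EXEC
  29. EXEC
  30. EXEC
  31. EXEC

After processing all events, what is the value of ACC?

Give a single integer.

Answer: 12

Derivation:
Event 1 (INT 1): INT 1 arrives: push (MAIN, PC=0), enter IRQ1 at PC=0 (depth now 1)
Event 2 (EXEC): [IRQ1] PC=0: DEC 3 -> ACC=-3
Event 3 (INT 2): INT 2 arrives: push (IRQ1, PC=1), enter IRQ2 at PC=0 (depth now 2)
Event 4 (EXEC): [IRQ2] PC=0: INC 4 -> ACC=1
Event 5 (EXEC): [IRQ2] PC=1: INC 3 -> ACC=4
Event 6 (EXEC): [IRQ2] PC=2: DEC 2 -> ACC=2
Event 7 (EXEC): [IRQ2] PC=3: IRET -> resume IRQ1 at PC=1 (depth now 1)
Event 8 (EXEC): [IRQ1] PC=1: DEC 2 -> ACC=0
Event 9 (EXEC): [IRQ1] PC=2: INC 3 -> ACC=3
Event 10 (EXEC): [IRQ1] PC=3: IRET -> resume MAIN at PC=0 (depth now 0)
Event 11 (INT 2): INT 2 arrives: push (MAIN, PC=0), enter IRQ2 at PC=0 (depth now 1)
Event 12 (EXEC): [IRQ2] PC=0: INC 4 -> ACC=7
Event 13 (INT 2): INT 2 arrives: push (IRQ2, PC=1), enter IRQ2 at PC=0 (depth now 2)
Event 14 (EXEC): [IRQ2] PC=0: INC 4 -> ACC=11
Event 15 (EXEC): [IRQ2] PC=1: INC 3 -> ACC=14
Event 16 (EXEC): [IRQ2] PC=2: DEC 2 -> ACC=12
Event 17 (EXEC): [IRQ2] PC=3: IRET -> resume IRQ2 at PC=1 (depth now 1)
Event 18 (EXEC): [IRQ2] PC=1: INC 3 -> ACC=15
Event 19 (INT 1): INT 1 arrives: push (IRQ2, PC=2), enter IRQ1 at PC=0 (depth now 2)
Event 20 (EXEC): [IRQ1] PC=0: DEC 3 -> ACC=12
Event 21 (EXEC): [IRQ1] PC=1: DEC 2 -> ACC=10
Event 22 (EXEC): [IRQ1] PC=2: INC 3 -> ACC=13
Event 23 (EXEC): [IRQ1] PC=3: IRET -> resume IRQ2 at PC=2 (depth now 1)
Event 24 (EXEC): [IRQ2] PC=2: DEC 2 -> ACC=11
Event 25 (EXEC): [IRQ2] PC=3: IRET -> resume MAIN at PC=0 (depth now 0)
Event 26 (EXEC): [MAIN] PC=0: NOP
Event 27 (EXEC): [MAIN] PC=1: INC 5 -> ACC=16
Event 28 (EXEC): [MAIN] PC=2: DEC 4 -> ACC=12
Event 29 (EXEC): [MAIN] PC=3: NOP
Event 30 (EXEC): [MAIN] PC=4: NOP
Event 31 (EXEC): [MAIN] PC=5: HALT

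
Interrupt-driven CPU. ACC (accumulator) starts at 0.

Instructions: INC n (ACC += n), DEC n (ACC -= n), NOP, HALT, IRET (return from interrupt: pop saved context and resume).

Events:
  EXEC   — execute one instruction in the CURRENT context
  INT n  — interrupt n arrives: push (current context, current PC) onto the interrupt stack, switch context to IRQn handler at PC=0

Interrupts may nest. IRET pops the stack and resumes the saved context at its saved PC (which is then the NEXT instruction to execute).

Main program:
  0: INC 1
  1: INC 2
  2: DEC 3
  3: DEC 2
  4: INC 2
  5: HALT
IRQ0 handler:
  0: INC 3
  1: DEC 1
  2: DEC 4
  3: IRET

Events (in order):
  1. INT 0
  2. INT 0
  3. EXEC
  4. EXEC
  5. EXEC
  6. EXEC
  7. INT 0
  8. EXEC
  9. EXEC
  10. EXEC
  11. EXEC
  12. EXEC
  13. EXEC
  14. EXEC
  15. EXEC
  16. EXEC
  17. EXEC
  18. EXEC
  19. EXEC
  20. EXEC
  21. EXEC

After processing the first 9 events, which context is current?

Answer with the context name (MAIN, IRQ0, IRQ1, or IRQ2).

Event 1 (INT 0): INT 0 arrives: push (MAIN, PC=0), enter IRQ0 at PC=0 (depth now 1)
Event 2 (INT 0): INT 0 arrives: push (IRQ0, PC=0), enter IRQ0 at PC=0 (depth now 2)
Event 3 (EXEC): [IRQ0] PC=0: INC 3 -> ACC=3
Event 4 (EXEC): [IRQ0] PC=1: DEC 1 -> ACC=2
Event 5 (EXEC): [IRQ0] PC=2: DEC 4 -> ACC=-2
Event 6 (EXEC): [IRQ0] PC=3: IRET -> resume IRQ0 at PC=0 (depth now 1)
Event 7 (INT 0): INT 0 arrives: push (IRQ0, PC=0), enter IRQ0 at PC=0 (depth now 2)
Event 8 (EXEC): [IRQ0] PC=0: INC 3 -> ACC=1
Event 9 (EXEC): [IRQ0] PC=1: DEC 1 -> ACC=0

Answer: IRQ0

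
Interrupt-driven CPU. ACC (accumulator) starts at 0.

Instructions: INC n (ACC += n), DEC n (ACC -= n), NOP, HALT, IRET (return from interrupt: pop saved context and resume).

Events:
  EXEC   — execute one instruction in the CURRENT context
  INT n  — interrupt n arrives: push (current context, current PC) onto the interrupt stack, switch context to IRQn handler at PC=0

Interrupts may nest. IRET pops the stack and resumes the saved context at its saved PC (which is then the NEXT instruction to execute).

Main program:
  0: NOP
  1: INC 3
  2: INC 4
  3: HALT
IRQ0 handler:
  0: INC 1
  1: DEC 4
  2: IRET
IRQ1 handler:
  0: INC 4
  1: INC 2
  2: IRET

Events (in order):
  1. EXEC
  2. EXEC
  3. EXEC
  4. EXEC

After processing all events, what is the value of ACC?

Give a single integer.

Event 1 (EXEC): [MAIN] PC=0: NOP
Event 2 (EXEC): [MAIN] PC=1: INC 3 -> ACC=3
Event 3 (EXEC): [MAIN] PC=2: INC 4 -> ACC=7
Event 4 (EXEC): [MAIN] PC=3: HALT

Answer: 7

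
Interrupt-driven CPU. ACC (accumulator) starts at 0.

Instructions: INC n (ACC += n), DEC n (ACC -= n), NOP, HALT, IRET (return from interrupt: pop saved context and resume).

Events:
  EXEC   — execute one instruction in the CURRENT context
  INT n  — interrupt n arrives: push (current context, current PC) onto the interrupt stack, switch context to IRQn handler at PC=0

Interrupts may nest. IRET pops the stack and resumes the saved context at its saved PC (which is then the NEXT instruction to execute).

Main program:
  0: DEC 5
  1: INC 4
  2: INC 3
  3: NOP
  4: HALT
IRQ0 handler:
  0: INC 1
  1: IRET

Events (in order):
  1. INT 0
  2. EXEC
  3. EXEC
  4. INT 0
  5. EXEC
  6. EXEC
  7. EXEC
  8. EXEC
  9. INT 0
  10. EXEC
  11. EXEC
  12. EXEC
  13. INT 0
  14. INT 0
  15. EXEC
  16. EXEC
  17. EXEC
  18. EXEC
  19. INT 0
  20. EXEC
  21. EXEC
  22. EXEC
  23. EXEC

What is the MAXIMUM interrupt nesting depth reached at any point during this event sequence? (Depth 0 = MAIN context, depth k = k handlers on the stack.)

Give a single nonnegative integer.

Event 1 (INT 0): INT 0 arrives: push (MAIN, PC=0), enter IRQ0 at PC=0 (depth now 1) [depth=1]
Event 2 (EXEC): [IRQ0] PC=0: INC 1 -> ACC=1 [depth=1]
Event 3 (EXEC): [IRQ0] PC=1: IRET -> resume MAIN at PC=0 (depth now 0) [depth=0]
Event 4 (INT 0): INT 0 arrives: push (MAIN, PC=0), enter IRQ0 at PC=0 (depth now 1) [depth=1]
Event 5 (EXEC): [IRQ0] PC=0: INC 1 -> ACC=2 [depth=1]
Event 6 (EXEC): [IRQ0] PC=1: IRET -> resume MAIN at PC=0 (depth now 0) [depth=0]
Event 7 (EXEC): [MAIN] PC=0: DEC 5 -> ACC=-3 [depth=0]
Event 8 (EXEC): [MAIN] PC=1: INC 4 -> ACC=1 [depth=0]
Event 9 (INT 0): INT 0 arrives: push (MAIN, PC=2), enter IRQ0 at PC=0 (depth now 1) [depth=1]
Event 10 (EXEC): [IRQ0] PC=0: INC 1 -> ACC=2 [depth=1]
Event 11 (EXEC): [IRQ0] PC=1: IRET -> resume MAIN at PC=2 (depth now 0) [depth=0]
Event 12 (EXEC): [MAIN] PC=2: INC 3 -> ACC=5 [depth=0]
Event 13 (INT 0): INT 0 arrives: push (MAIN, PC=3), enter IRQ0 at PC=0 (depth now 1) [depth=1]
Event 14 (INT 0): INT 0 arrives: push (IRQ0, PC=0), enter IRQ0 at PC=0 (depth now 2) [depth=2]
Event 15 (EXEC): [IRQ0] PC=0: INC 1 -> ACC=6 [depth=2]
Event 16 (EXEC): [IRQ0] PC=1: IRET -> resume IRQ0 at PC=0 (depth now 1) [depth=1]
Event 17 (EXEC): [IRQ0] PC=0: INC 1 -> ACC=7 [depth=1]
Event 18 (EXEC): [IRQ0] PC=1: IRET -> resume MAIN at PC=3 (depth now 0) [depth=0]
Event 19 (INT 0): INT 0 arrives: push (MAIN, PC=3), enter IRQ0 at PC=0 (depth now 1) [depth=1]
Event 20 (EXEC): [IRQ0] PC=0: INC 1 -> ACC=8 [depth=1]
Event 21 (EXEC): [IRQ0] PC=1: IRET -> resume MAIN at PC=3 (depth now 0) [depth=0]
Event 22 (EXEC): [MAIN] PC=3: NOP [depth=0]
Event 23 (EXEC): [MAIN] PC=4: HALT [depth=0]
Max depth observed: 2

Answer: 2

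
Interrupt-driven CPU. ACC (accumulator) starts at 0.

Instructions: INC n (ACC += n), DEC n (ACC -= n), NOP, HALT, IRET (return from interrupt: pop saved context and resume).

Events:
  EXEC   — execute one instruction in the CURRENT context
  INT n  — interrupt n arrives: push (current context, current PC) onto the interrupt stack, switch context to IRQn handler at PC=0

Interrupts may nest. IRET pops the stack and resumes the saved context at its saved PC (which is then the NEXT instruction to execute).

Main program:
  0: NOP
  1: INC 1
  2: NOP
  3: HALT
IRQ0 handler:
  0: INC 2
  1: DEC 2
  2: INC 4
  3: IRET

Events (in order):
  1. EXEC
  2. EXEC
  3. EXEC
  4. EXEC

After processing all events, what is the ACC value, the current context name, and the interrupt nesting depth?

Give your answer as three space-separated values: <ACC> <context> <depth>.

Event 1 (EXEC): [MAIN] PC=0: NOP
Event 2 (EXEC): [MAIN] PC=1: INC 1 -> ACC=1
Event 3 (EXEC): [MAIN] PC=2: NOP
Event 4 (EXEC): [MAIN] PC=3: HALT

Answer: 1 MAIN 0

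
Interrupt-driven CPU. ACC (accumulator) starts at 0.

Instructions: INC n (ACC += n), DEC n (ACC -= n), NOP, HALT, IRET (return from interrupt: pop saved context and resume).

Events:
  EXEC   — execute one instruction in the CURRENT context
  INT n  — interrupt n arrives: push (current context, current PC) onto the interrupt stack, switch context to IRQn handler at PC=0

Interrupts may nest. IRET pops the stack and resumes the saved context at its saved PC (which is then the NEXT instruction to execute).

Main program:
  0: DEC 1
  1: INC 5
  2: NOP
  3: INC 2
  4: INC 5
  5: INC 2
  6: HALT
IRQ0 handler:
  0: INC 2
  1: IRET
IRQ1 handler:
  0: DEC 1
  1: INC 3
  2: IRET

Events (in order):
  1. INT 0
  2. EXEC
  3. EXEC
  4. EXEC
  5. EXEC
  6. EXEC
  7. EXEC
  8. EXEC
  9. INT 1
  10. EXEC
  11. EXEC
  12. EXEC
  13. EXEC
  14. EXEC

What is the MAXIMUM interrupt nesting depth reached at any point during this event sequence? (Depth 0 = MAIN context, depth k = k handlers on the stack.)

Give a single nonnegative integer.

Answer: 1

Derivation:
Event 1 (INT 0): INT 0 arrives: push (MAIN, PC=0), enter IRQ0 at PC=0 (depth now 1) [depth=1]
Event 2 (EXEC): [IRQ0] PC=0: INC 2 -> ACC=2 [depth=1]
Event 3 (EXEC): [IRQ0] PC=1: IRET -> resume MAIN at PC=0 (depth now 0) [depth=0]
Event 4 (EXEC): [MAIN] PC=0: DEC 1 -> ACC=1 [depth=0]
Event 5 (EXEC): [MAIN] PC=1: INC 5 -> ACC=6 [depth=0]
Event 6 (EXEC): [MAIN] PC=2: NOP [depth=0]
Event 7 (EXEC): [MAIN] PC=3: INC 2 -> ACC=8 [depth=0]
Event 8 (EXEC): [MAIN] PC=4: INC 5 -> ACC=13 [depth=0]
Event 9 (INT 1): INT 1 arrives: push (MAIN, PC=5), enter IRQ1 at PC=0 (depth now 1) [depth=1]
Event 10 (EXEC): [IRQ1] PC=0: DEC 1 -> ACC=12 [depth=1]
Event 11 (EXEC): [IRQ1] PC=1: INC 3 -> ACC=15 [depth=1]
Event 12 (EXEC): [IRQ1] PC=2: IRET -> resume MAIN at PC=5 (depth now 0) [depth=0]
Event 13 (EXEC): [MAIN] PC=5: INC 2 -> ACC=17 [depth=0]
Event 14 (EXEC): [MAIN] PC=6: HALT [depth=0]
Max depth observed: 1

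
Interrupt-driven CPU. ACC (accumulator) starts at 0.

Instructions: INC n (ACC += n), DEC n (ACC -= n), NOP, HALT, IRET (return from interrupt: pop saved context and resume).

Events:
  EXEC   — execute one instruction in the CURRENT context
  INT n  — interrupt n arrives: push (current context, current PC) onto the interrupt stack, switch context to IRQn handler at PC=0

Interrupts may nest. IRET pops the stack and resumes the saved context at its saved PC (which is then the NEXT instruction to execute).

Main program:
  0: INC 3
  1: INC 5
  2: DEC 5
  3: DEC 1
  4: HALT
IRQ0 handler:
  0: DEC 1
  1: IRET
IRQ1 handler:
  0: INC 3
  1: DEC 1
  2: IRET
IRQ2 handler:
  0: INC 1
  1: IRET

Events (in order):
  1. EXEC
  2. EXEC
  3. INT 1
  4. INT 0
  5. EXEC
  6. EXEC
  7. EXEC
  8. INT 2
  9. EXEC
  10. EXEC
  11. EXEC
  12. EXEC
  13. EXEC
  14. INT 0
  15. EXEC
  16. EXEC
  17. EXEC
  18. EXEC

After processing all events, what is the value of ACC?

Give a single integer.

Event 1 (EXEC): [MAIN] PC=0: INC 3 -> ACC=3
Event 2 (EXEC): [MAIN] PC=1: INC 5 -> ACC=8
Event 3 (INT 1): INT 1 arrives: push (MAIN, PC=2), enter IRQ1 at PC=0 (depth now 1)
Event 4 (INT 0): INT 0 arrives: push (IRQ1, PC=0), enter IRQ0 at PC=0 (depth now 2)
Event 5 (EXEC): [IRQ0] PC=0: DEC 1 -> ACC=7
Event 6 (EXEC): [IRQ0] PC=1: IRET -> resume IRQ1 at PC=0 (depth now 1)
Event 7 (EXEC): [IRQ1] PC=0: INC 3 -> ACC=10
Event 8 (INT 2): INT 2 arrives: push (IRQ1, PC=1), enter IRQ2 at PC=0 (depth now 2)
Event 9 (EXEC): [IRQ2] PC=0: INC 1 -> ACC=11
Event 10 (EXEC): [IRQ2] PC=1: IRET -> resume IRQ1 at PC=1 (depth now 1)
Event 11 (EXEC): [IRQ1] PC=1: DEC 1 -> ACC=10
Event 12 (EXEC): [IRQ1] PC=2: IRET -> resume MAIN at PC=2 (depth now 0)
Event 13 (EXEC): [MAIN] PC=2: DEC 5 -> ACC=5
Event 14 (INT 0): INT 0 arrives: push (MAIN, PC=3), enter IRQ0 at PC=0 (depth now 1)
Event 15 (EXEC): [IRQ0] PC=0: DEC 1 -> ACC=4
Event 16 (EXEC): [IRQ0] PC=1: IRET -> resume MAIN at PC=3 (depth now 0)
Event 17 (EXEC): [MAIN] PC=3: DEC 1 -> ACC=3
Event 18 (EXEC): [MAIN] PC=4: HALT

Answer: 3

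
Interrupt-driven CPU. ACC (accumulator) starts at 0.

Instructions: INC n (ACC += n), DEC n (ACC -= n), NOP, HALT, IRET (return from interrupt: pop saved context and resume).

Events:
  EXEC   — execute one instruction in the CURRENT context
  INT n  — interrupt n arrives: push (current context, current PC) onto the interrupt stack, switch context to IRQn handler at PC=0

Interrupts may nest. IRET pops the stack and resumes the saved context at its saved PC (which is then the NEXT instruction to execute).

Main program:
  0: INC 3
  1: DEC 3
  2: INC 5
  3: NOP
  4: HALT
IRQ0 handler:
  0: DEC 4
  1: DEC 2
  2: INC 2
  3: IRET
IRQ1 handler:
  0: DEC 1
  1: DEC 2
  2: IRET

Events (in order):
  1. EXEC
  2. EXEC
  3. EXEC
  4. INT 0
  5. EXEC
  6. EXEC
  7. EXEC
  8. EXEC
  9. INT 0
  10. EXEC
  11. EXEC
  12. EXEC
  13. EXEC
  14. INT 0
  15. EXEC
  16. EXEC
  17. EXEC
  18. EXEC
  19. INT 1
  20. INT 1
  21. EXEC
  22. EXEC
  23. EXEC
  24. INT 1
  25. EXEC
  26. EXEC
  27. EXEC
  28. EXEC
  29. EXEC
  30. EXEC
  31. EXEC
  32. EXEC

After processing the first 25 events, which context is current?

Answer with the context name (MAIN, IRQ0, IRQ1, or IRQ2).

Event 1 (EXEC): [MAIN] PC=0: INC 3 -> ACC=3
Event 2 (EXEC): [MAIN] PC=1: DEC 3 -> ACC=0
Event 3 (EXEC): [MAIN] PC=2: INC 5 -> ACC=5
Event 4 (INT 0): INT 0 arrives: push (MAIN, PC=3), enter IRQ0 at PC=0 (depth now 1)
Event 5 (EXEC): [IRQ0] PC=0: DEC 4 -> ACC=1
Event 6 (EXEC): [IRQ0] PC=1: DEC 2 -> ACC=-1
Event 7 (EXEC): [IRQ0] PC=2: INC 2 -> ACC=1
Event 8 (EXEC): [IRQ0] PC=3: IRET -> resume MAIN at PC=3 (depth now 0)
Event 9 (INT 0): INT 0 arrives: push (MAIN, PC=3), enter IRQ0 at PC=0 (depth now 1)
Event 10 (EXEC): [IRQ0] PC=0: DEC 4 -> ACC=-3
Event 11 (EXEC): [IRQ0] PC=1: DEC 2 -> ACC=-5
Event 12 (EXEC): [IRQ0] PC=2: INC 2 -> ACC=-3
Event 13 (EXEC): [IRQ0] PC=3: IRET -> resume MAIN at PC=3 (depth now 0)
Event 14 (INT 0): INT 0 arrives: push (MAIN, PC=3), enter IRQ0 at PC=0 (depth now 1)
Event 15 (EXEC): [IRQ0] PC=0: DEC 4 -> ACC=-7
Event 16 (EXEC): [IRQ0] PC=1: DEC 2 -> ACC=-9
Event 17 (EXEC): [IRQ0] PC=2: INC 2 -> ACC=-7
Event 18 (EXEC): [IRQ0] PC=3: IRET -> resume MAIN at PC=3 (depth now 0)
Event 19 (INT 1): INT 1 arrives: push (MAIN, PC=3), enter IRQ1 at PC=0 (depth now 1)
Event 20 (INT 1): INT 1 arrives: push (IRQ1, PC=0), enter IRQ1 at PC=0 (depth now 2)
Event 21 (EXEC): [IRQ1] PC=0: DEC 1 -> ACC=-8
Event 22 (EXEC): [IRQ1] PC=1: DEC 2 -> ACC=-10
Event 23 (EXEC): [IRQ1] PC=2: IRET -> resume IRQ1 at PC=0 (depth now 1)
Event 24 (INT 1): INT 1 arrives: push (IRQ1, PC=0), enter IRQ1 at PC=0 (depth now 2)
Event 25 (EXEC): [IRQ1] PC=0: DEC 1 -> ACC=-11

Answer: IRQ1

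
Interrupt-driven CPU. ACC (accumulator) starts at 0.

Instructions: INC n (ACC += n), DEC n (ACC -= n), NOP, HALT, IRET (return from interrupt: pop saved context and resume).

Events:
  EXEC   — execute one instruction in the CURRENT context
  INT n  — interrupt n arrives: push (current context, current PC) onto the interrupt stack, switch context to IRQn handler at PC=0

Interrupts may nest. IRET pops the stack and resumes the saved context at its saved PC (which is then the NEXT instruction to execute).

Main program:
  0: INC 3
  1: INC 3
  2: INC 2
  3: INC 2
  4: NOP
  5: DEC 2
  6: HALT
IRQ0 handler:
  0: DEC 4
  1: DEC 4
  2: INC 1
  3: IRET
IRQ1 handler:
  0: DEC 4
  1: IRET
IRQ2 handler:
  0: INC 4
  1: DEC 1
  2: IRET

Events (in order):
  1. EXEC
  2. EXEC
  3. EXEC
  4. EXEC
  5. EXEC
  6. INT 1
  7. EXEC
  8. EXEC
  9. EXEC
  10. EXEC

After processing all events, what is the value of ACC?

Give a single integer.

Event 1 (EXEC): [MAIN] PC=0: INC 3 -> ACC=3
Event 2 (EXEC): [MAIN] PC=1: INC 3 -> ACC=6
Event 3 (EXEC): [MAIN] PC=2: INC 2 -> ACC=8
Event 4 (EXEC): [MAIN] PC=3: INC 2 -> ACC=10
Event 5 (EXEC): [MAIN] PC=4: NOP
Event 6 (INT 1): INT 1 arrives: push (MAIN, PC=5), enter IRQ1 at PC=0 (depth now 1)
Event 7 (EXEC): [IRQ1] PC=0: DEC 4 -> ACC=6
Event 8 (EXEC): [IRQ1] PC=1: IRET -> resume MAIN at PC=5 (depth now 0)
Event 9 (EXEC): [MAIN] PC=5: DEC 2 -> ACC=4
Event 10 (EXEC): [MAIN] PC=6: HALT

Answer: 4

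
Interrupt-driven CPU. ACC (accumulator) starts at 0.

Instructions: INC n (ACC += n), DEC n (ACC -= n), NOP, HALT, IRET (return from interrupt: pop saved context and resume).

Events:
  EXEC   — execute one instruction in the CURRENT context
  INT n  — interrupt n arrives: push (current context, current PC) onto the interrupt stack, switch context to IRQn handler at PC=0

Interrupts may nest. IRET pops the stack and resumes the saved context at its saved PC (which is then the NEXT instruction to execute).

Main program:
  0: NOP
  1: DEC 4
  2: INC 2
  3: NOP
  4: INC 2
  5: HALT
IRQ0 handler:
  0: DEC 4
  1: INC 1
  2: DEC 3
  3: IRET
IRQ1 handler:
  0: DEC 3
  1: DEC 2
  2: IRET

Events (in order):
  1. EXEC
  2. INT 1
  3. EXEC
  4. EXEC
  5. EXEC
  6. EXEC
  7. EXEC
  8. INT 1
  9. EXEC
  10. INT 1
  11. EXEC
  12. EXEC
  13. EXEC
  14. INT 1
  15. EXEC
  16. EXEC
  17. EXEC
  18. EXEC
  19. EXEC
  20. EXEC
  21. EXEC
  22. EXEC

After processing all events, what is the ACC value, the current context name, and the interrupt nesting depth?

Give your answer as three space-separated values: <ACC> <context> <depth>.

Answer: -20 MAIN 0

Derivation:
Event 1 (EXEC): [MAIN] PC=0: NOP
Event 2 (INT 1): INT 1 arrives: push (MAIN, PC=1), enter IRQ1 at PC=0 (depth now 1)
Event 3 (EXEC): [IRQ1] PC=0: DEC 3 -> ACC=-3
Event 4 (EXEC): [IRQ1] PC=1: DEC 2 -> ACC=-5
Event 5 (EXEC): [IRQ1] PC=2: IRET -> resume MAIN at PC=1 (depth now 0)
Event 6 (EXEC): [MAIN] PC=1: DEC 4 -> ACC=-9
Event 7 (EXEC): [MAIN] PC=2: INC 2 -> ACC=-7
Event 8 (INT 1): INT 1 arrives: push (MAIN, PC=3), enter IRQ1 at PC=0 (depth now 1)
Event 9 (EXEC): [IRQ1] PC=0: DEC 3 -> ACC=-10
Event 10 (INT 1): INT 1 arrives: push (IRQ1, PC=1), enter IRQ1 at PC=0 (depth now 2)
Event 11 (EXEC): [IRQ1] PC=0: DEC 3 -> ACC=-13
Event 12 (EXEC): [IRQ1] PC=1: DEC 2 -> ACC=-15
Event 13 (EXEC): [IRQ1] PC=2: IRET -> resume IRQ1 at PC=1 (depth now 1)
Event 14 (INT 1): INT 1 arrives: push (IRQ1, PC=1), enter IRQ1 at PC=0 (depth now 2)
Event 15 (EXEC): [IRQ1] PC=0: DEC 3 -> ACC=-18
Event 16 (EXEC): [IRQ1] PC=1: DEC 2 -> ACC=-20
Event 17 (EXEC): [IRQ1] PC=2: IRET -> resume IRQ1 at PC=1 (depth now 1)
Event 18 (EXEC): [IRQ1] PC=1: DEC 2 -> ACC=-22
Event 19 (EXEC): [IRQ1] PC=2: IRET -> resume MAIN at PC=3 (depth now 0)
Event 20 (EXEC): [MAIN] PC=3: NOP
Event 21 (EXEC): [MAIN] PC=4: INC 2 -> ACC=-20
Event 22 (EXEC): [MAIN] PC=5: HALT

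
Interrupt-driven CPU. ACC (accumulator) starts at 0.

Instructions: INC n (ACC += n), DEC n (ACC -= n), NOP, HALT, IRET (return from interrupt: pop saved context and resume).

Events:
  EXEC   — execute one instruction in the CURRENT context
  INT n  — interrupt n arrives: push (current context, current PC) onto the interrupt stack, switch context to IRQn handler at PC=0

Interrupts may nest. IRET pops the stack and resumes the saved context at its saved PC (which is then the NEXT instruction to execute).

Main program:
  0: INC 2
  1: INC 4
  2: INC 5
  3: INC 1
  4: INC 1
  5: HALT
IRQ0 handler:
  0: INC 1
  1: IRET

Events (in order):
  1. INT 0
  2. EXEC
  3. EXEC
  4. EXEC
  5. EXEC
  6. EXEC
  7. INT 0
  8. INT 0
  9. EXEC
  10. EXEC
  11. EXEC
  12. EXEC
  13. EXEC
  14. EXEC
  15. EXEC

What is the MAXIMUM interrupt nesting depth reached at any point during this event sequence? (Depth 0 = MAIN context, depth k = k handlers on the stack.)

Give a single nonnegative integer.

Event 1 (INT 0): INT 0 arrives: push (MAIN, PC=0), enter IRQ0 at PC=0 (depth now 1) [depth=1]
Event 2 (EXEC): [IRQ0] PC=0: INC 1 -> ACC=1 [depth=1]
Event 3 (EXEC): [IRQ0] PC=1: IRET -> resume MAIN at PC=0 (depth now 0) [depth=0]
Event 4 (EXEC): [MAIN] PC=0: INC 2 -> ACC=3 [depth=0]
Event 5 (EXEC): [MAIN] PC=1: INC 4 -> ACC=7 [depth=0]
Event 6 (EXEC): [MAIN] PC=2: INC 5 -> ACC=12 [depth=0]
Event 7 (INT 0): INT 0 arrives: push (MAIN, PC=3), enter IRQ0 at PC=0 (depth now 1) [depth=1]
Event 8 (INT 0): INT 0 arrives: push (IRQ0, PC=0), enter IRQ0 at PC=0 (depth now 2) [depth=2]
Event 9 (EXEC): [IRQ0] PC=0: INC 1 -> ACC=13 [depth=2]
Event 10 (EXEC): [IRQ0] PC=1: IRET -> resume IRQ0 at PC=0 (depth now 1) [depth=1]
Event 11 (EXEC): [IRQ0] PC=0: INC 1 -> ACC=14 [depth=1]
Event 12 (EXEC): [IRQ0] PC=1: IRET -> resume MAIN at PC=3 (depth now 0) [depth=0]
Event 13 (EXEC): [MAIN] PC=3: INC 1 -> ACC=15 [depth=0]
Event 14 (EXEC): [MAIN] PC=4: INC 1 -> ACC=16 [depth=0]
Event 15 (EXEC): [MAIN] PC=5: HALT [depth=0]
Max depth observed: 2

Answer: 2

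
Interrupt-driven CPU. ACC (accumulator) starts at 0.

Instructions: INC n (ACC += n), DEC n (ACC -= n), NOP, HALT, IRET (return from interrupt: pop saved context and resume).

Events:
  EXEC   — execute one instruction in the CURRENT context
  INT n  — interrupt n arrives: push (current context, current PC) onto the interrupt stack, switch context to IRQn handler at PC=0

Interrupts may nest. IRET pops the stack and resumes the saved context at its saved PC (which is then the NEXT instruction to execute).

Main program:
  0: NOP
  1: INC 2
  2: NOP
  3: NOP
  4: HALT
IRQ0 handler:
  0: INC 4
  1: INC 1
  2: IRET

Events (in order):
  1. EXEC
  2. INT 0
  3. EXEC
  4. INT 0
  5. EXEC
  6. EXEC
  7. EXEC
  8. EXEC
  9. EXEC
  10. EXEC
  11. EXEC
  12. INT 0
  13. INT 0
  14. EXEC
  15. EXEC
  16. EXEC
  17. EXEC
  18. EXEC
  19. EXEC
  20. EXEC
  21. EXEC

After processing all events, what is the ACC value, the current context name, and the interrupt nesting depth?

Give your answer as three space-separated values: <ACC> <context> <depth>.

Answer: 22 MAIN 0

Derivation:
Event 1 (EXEC): [MAIN] PC=0: NOP
Event 2 (INT 0): INT 0 arrives: push (MAIN, PC=1), enter IRQ0 at PC=0 (depth now 1)
Event 3 (EXEC): [IRQ0] PC=0: INC 4 -> ACC=4
Event 4 (INT 0): INT 0 arrives: push (IRQ0, PC=1), enter IRQ0 at PC=0 (depth now 2)
Event 5 (EXEC): [IRQ0] PC=0: INC 4 -> ACC=8
Event 6 (EXEC): [IRQ0] PC=1: INC 1 -> ACC=9
Event 7 (EXEC): [IRQ0] PC=2: IRET -> resume IRQ0 at PC=1 (depth now 1)
Event 8 (EXEC): [IRQ0] PC=1: INC 1 -> ACC=10
Event 9 (EXEC): [IRQ0] PC=2: IRET -> resume MAIN at PC=1 (depth now 0)
Event 10 (EXEC): [MAIN] PC=1: INC 2 -> ACC=12
Event 11 (EXEC): [MAIN] PC=2: NOP
Event 12 (INT 0): INT 0 arrives: push (MAIN, PC=3), enter IRQ0 at PC=0 (depth now 1)
Event 13 (INT 0): INT 0 arrives: push (IRQ0, PC=0), enter IRQ0 at PC=0 (depth now 2)
Event 14 (EXEC): [IRQ0] PC=0: INC 4 -> ACC=16
Event 15 (EXEC): [IRQ0] PC=1: INC 1 -> ACC=17
Event 16 (EXEC): [IRQ0] PC=2: IRET -> resume IRQ0 at PC=0 (depth now 1)
Event 17 (EXEC): [IRQ0] PC=0: INC 4 -> ACC=21
Event 18 (EXEC): [IRQ0] PC=1: INC 1 -> ACC=22
Event 19 (EXEC): [IRQ0] PC=2: IRET -> resume MAIN at PC=3 (depth now 0)
Event 20 (EXEC): [MAIN] PC=3: NOP
Event 21 (EXEC): [MAIN] PC=4: HALT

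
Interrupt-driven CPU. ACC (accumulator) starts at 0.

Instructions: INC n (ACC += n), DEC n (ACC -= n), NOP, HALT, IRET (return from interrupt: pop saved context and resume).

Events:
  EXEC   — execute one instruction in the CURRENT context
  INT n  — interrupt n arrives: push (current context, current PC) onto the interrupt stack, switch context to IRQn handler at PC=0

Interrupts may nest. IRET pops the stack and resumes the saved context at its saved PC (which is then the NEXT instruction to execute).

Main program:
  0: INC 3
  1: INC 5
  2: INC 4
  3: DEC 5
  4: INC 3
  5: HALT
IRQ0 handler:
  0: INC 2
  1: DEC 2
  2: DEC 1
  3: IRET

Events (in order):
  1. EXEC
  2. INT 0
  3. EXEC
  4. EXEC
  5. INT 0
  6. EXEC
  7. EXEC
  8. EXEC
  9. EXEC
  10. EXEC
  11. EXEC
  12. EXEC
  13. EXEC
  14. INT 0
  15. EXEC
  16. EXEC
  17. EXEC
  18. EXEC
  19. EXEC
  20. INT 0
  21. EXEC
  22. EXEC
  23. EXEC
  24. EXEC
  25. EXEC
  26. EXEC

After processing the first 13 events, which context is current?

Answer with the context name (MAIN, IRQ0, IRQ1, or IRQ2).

Answer: MAIN

Derivation:
Event 1 (EXEC): [MAIN] PC=0: INC 3 -> ACC=3
Event 2 (INT 0): INT 0 arrives: push (MAIN, PC=1), enter IRQ0 at PC=0 (depth now 1)
Event 3 (EXEC): [IRQ0] PC=0: INC 2 -> ACC=5
Event 4 (EXEC): [IRQ0] PC=1: DEC 2 -> ACC=3
Event 5 (INT 0): INT 0 arrives: push (IRQ0, PC=2), enter IRQ0 at PC=0 (depth now 2)
Event 6 (EXEC): [IRQ0] PC=0: INC 2 -> ACC=5
Event 7 (EXEC): [IRQ0] PC=1: DEC 2 -> ACC=3
Event 8 (EXEC): [IRQ0] PC=2: DEC 1 -> ACC=2
Event 9 (EXEC): [IRQ0] PC=3: IRET -> resume IRQ0 at PC=2 (depth now 1)
Event 10 (EXEC): [IRQ0] PC=2: DEC 1 -> ACC=1
Event 11 (EXEC): [IRQ0] PC=3: IRET -> resume MAIN at PC=1 (depth now 0)
Event 12 (EXEC): [MAIN] PC=1: INC 5 -> ACC=6
Event 13 (EXEC): [MAIN] PC=2: INC 4 -> ACC=10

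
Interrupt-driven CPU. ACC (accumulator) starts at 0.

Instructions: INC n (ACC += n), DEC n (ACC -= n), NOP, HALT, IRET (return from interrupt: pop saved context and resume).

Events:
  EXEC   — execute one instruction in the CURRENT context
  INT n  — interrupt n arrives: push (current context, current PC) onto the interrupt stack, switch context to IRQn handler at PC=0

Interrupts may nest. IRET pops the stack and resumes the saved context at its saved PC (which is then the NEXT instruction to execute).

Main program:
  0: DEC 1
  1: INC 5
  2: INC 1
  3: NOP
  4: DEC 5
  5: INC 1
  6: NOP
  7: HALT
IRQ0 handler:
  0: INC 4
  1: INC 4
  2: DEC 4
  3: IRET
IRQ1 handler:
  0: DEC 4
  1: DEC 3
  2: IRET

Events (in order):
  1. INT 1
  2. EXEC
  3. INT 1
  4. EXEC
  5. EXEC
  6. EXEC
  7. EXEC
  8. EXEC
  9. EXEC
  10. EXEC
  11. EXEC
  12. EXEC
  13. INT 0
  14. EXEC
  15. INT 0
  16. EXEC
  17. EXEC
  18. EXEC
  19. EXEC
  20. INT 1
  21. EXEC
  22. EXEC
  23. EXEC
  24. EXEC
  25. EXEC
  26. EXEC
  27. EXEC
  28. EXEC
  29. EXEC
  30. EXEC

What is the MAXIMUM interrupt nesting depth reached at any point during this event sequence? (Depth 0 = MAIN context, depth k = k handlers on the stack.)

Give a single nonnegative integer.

Answer: 2

Derivation:
Event 1 (INT 1): INT 1 arrives: push (MAIN, PC=0), enter IRQ1 at PC=0 (depth now 1) [depth=1]
Event 2 (EXEC): [IRQ1] PC=0: DEC 4 -> ACC=-4 [depth=1]
Event 3 (INT 1): INT 1 arrives: push (IRQ1, PC=1), enter IRQ1 at PC=0 (depth now 2) [depth=2]
Event 4 (EXEC): [IRQ1] PC=0: DEC 4 -> ACC=-8 [depth=2]
Event 5 (EXEC): [IRQ1] PC=1: DEC 3 -> ACC=-11 [depth=2]
Event 6 (EXEC): [IRQ1] PC=2: IRET -> resume IRQ1 at PC=1 (depth now 1) [depth=1]
Event 7 (EXEC): [IRQ1] PC=1: DEC 3 -> ACC=-14 [depth=1]
Event 8 (EXEC): [IRQ1] PC=2: IRET -> resume MAIN at PC=0 (depth now 0) [depth=0]
Event 9 (EXEC): [MAIN] PC=0: DEC 1 -> ACC=-15 [depth=0]
Event 10 (EXEC): [MAIN] PC=1: INC 5 -> ACC=-10 [depth=0]
Event 11 (EXEC): [MAIN] PC=2: INC 1 -> ACC=-9 [depth=0]
Event 12 (EXEC): [MAIN] PC=3: NOP [depth=0]
Event 13 (INT 0): INT 0 arrives: push (MAIN, PC=4), enter IRQ0 at PC=0 (depth now 1) [depth=1]
Event 14 (EXEC): [IRQ0] PC=0: INC 4 -> ACC=-5 [depth=1]
Event 15 (INT 0): INT 0 arrives: push (IRQ0, PC=1), enter IRQ0 at PC=0 (depth now 2) [depth=2]
Event 16 (EXEC): [IRQ0] PC=0: INC 4 -> ACC=-1 [depth=2]
Event 17 (EXEC): [IRQ0] PC=1: INC 4 -> ACC=3 [depth=2]
Event 18 (EXEC): [IRQ0] PC=2: DEC 4 -> ACC=-1 [depth=2]
Event 19 (EXEC): [IRQ0] PC=3: IRET -> resume IRQ0 at PC=1 (depth now 1) [depth=1]
Event 20 (INT 1): INT 1 arrives: push (IRQ0, PC=1), enter IRQ1 at PC=0 (depth now 2) [depth=2]
Event 21 (EXEC): [IRQ1] PC=0: DEC 4 -> ACC=-5 [depth=2]
Event 22 (EXEC): [IRQ1] PC=1: DEC 3 -> ACC=-8 [depth=2]
Event 23 (EXEC): [IRQ1] PC=2: IRET -> resume IRQ0 at PC=1 (depth now 1) [depth=1]
Event 24 (EXEC): [IRQ0] PC=1: INC 4 -> ACC=-4 [depth=1]
Event 25 (EXEC): [IRQ0] PC=2: DEC 4 -> ACC=-8 [depth=1]
Event 26 (EXEC): [IRQ0] PC=3: IRET -> resume MAIN at PC=4 (depth now 0) [depth=0]
Event 27 (EXEC): [MAIN] PC=4: DEC 5 -> ACC=-13 [depth=0]
Event 28 (EXEC): [MAIN] PC=5: INC 1 -> ACC=-12 [depth=0]
Event 29 (EXEC): [MAIN] PC=6: NOP [depth=0]
Event 30 (EXEC): [MAIN] PC=7: HALT [depth=0]
Max depth observed: 2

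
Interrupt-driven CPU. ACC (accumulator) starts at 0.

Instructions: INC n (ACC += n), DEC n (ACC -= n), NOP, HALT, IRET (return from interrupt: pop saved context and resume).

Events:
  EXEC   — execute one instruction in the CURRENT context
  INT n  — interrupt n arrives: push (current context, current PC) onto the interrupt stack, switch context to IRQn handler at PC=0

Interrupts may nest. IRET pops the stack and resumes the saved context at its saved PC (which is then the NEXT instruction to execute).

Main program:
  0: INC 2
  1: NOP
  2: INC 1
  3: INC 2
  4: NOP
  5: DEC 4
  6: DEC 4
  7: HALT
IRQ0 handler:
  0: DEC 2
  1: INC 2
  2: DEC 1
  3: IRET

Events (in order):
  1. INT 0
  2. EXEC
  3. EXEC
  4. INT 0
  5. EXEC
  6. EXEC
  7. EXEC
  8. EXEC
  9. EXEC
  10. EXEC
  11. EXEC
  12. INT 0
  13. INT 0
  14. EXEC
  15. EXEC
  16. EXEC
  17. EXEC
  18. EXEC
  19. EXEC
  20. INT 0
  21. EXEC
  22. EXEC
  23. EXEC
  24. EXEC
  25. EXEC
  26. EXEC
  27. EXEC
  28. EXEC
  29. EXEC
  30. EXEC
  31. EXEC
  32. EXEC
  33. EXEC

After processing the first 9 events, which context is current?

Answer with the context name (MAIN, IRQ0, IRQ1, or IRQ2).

Event 1 (INT 0): INT 0 arrives: push (MAIN, PC=0), enter IRQ0 at PC=0 (depth now 1)
Event 2 (EXEC): [IRQ0] PC=0: DEC 2 -> ACC=-2
Event 3 (EXEC): [IRQ0] PC=1: INC 2 -> ACC=0
Event 4 (INT 0): INT 0 arrives: push (IRQ0, PC=2), enter IRQ0 at PC=0 (depth now 2)
Event 5 (EXEC): [IRQ0] PC=0: DEC 2 -> ACC=-2
Event 6 (EXEC): [IRQ0] PC=1: INC 2 -> ACC=0
Event 7 (EXEC): [IRQ0] PC=2: DEC 1 -> ACC=-1
Event 8 (EXEC): [IRQ0] PC=3: IRET -> resume IRQ0 at PC=2 (depth now 1)
Event 9 (EXEC): [IRQ0] PC=2: DEC 1 -> ACC=-2

Answer: IRQ0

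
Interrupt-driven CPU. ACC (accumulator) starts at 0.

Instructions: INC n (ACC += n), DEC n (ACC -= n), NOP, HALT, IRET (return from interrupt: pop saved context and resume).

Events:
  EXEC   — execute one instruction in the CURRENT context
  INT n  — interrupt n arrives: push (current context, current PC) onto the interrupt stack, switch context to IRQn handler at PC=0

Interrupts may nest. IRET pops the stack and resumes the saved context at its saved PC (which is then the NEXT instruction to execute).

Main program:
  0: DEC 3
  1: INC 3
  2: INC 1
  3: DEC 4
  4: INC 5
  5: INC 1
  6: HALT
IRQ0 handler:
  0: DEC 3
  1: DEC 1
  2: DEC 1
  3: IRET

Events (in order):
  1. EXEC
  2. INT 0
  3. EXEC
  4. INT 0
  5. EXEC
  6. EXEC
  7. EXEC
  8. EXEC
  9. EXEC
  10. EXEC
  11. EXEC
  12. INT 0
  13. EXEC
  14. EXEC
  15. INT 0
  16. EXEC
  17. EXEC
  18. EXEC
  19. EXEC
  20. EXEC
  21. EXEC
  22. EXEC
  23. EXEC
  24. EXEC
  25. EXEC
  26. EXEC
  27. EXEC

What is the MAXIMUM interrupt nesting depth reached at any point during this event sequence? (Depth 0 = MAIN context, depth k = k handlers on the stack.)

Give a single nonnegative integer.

Event 1 (EXEC): [MAIN] PC=0: DEC 3 -> ACC=-3 [depth=0]
Event 2 (INT 0): INT 0 arrives: push (MAIN, PC=1), enter IRQ0 at PC=0 (depth now 1) [depth=1]
Event 3 (EXEC): [IRQ0] PC=0: DEC 3 -> ACC=-6 [depth=1]
Event 4 (INT 0): INT 0 arrives: push (IRQ0, PC=1), enter IRQ0 at PC=0 (depth now 2) [depth=2]
Event 5 (EXEC): [IRQ0] PC=0: DEC 3 -> ACC=-9 [depth=2]
Event 6 (EXEC): [IRQ0] PC=1: DEC 1 -> ACC=-10 [depth=2]
Event 7 (EXEC): [IRQ0] PC=2: DEC 1 -> ACC=-11 [depth=2]
Event 8 (EXEC): [IRQ0] PC=3: IRET -> resume IRQ0 at PC=1 (depth now 1) [depth=1]
Event 9 (EXEC): [IRQ0] PC=1: DEC 1 -> ACC=-12 [depth=1]
Event 10 (EXEC): [IRQ0] PC=2: DEC 1 -> ACC=-13 [depth=1]
Event 11 (EXEC): [IRQ0] PC=3: IRET -> resume MAIN at PC=1 (depth now 0) [depth=0]
Event 12 (INT 0): INT 0 arrives: push (MAIN, PC=1), enter IRQ0 at PC=0 (depth now 1) [depth=1]
Event 13 (EXEC): [IRQ0] PC=0: DEC 3 -> ACC=-16 [depth=1]
Event 14 (EXEC): [IRQ0] PC=1: DEC 1 -> ACC=-17 [depth=1]
Event 15 (INT 0): INT 0 arrives: push (IRQ0, PC=2), enter IRQ0 at PC=0 (depth now 2) [depth=2]
Event 16 (EXEC): [IRQ0] PC=0: DEC 3 -> ACC=-20 [depth=2]
Event 17 (EXEC): [IRQ0] PC=1: DEC 1 -> ACC=-21 [depth=2]
Event 18 (EXEC): [IRQ0] PC=2: DEC 1 -> ACC=-22 [depth=2]
Event 19 (EXEC): [IRQ0] PC=3: IRET -> resume IRQ0 at PC=2 (depth now 1) [depth=1]
Event 20 (EXEC): [IRQ0] PC=2: DEC 1 -> ACC=-23 [depth=1]
Event 21 (EXEC): [IRQ0] PC=3: IRET -> resume MAIN at PC=1 (depth now 0) [depth=0]
Event 22 (EXEC): [MAIN] PC=1: INC 3 -> ACC=-20 [depth=0]
Event 23 (EXEC): [MAIN] PC=2: INC 1 -> ACC=-19 [depth=0]
Event 24 (EXEC): [MAIN] PC=3: DEC 4 -> ACC=-23 [depth=0]
Event 25 (EXEC): [MAIN] PC=4: INC 5 -> ACC=-18 [depth=0]
Event 26 (EXEC): [MAIN] PC=5: INC 1 -> ACC=-17 [depth=0]
Event 27 (EXEC): [MAIN] PC=6: HALT [depth=0]
Max depth observed: 2

Answer: 2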